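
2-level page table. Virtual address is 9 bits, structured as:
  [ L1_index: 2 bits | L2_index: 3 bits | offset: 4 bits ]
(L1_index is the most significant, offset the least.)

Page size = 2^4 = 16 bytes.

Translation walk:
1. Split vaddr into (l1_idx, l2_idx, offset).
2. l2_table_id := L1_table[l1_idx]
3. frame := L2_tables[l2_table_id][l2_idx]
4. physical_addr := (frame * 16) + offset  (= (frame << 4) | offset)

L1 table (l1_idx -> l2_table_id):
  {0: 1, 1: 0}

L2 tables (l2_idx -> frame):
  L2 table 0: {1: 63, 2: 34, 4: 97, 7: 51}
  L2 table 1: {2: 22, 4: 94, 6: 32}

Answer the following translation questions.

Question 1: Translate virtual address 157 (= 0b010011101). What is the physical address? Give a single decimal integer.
Answer: 1021

Derivation:
vaddr = 157 = 0b010011101
Split: l1_idx=1, l2_idx=1, offset=13
L1[1] = 0
L2[0][1] = 63
paddr = 63 * 16 + 13 = 1021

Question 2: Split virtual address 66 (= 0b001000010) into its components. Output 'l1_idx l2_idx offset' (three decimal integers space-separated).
vaddr = 66 = 0b001000010
  top 2 bits -> l1_idx = 0
  next 3 bits -> l2_idx = 4
  bottom 4 bits -> offset = 2

Answer: 0 4 2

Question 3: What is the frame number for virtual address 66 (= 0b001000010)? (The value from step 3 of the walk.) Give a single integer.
Answer: 94

Derivation:
vaddr = 66: l1_idx=0, l2_idx=4
L1[0] = 1; L2[1][4] = 94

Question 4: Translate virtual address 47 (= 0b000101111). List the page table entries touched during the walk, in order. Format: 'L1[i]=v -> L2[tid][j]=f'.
vaddr = 47 = 0b000101111
Split: l1_idx=0, l2_idx=2, offset=15

Answer: L1[0]=1 -> L2[1][2]=22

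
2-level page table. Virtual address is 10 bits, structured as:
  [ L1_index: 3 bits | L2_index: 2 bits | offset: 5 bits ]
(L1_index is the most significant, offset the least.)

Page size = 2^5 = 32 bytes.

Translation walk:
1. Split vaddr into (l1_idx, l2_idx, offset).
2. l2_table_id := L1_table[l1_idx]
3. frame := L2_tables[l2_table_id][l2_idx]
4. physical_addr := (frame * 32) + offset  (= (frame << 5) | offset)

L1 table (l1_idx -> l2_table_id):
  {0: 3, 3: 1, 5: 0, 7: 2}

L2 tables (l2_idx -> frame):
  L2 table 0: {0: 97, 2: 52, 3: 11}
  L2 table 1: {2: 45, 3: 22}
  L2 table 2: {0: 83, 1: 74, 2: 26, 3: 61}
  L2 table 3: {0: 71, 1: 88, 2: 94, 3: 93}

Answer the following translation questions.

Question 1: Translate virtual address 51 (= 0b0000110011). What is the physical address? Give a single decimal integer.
Answer: 2835

Derivation:
vaddr = 51 = 0b0000110011
Split: l1_idx=0, l2_idx=1, offset=19
L1[0] = 3
L2[3][1] = 88
paddr = 88 * 32 + 19 = 2835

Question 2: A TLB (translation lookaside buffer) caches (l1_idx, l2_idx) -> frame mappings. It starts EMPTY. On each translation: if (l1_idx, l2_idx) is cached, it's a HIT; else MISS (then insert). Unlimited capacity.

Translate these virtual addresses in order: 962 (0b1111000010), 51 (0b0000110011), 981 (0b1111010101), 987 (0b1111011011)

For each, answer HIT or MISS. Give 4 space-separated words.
vaddr=962: (7,2) not in TLB -> MISS, insert
vaddr=51: (0,1) not in TLB -> MISS, insert
vaddr=981: (7,2) in TLB -> HIT
vaddr=987: (7,2) in TLB -> HIT

Answer: MISS MISS HIT HIT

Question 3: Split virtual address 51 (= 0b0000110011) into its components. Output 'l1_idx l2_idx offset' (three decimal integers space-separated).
vaddr = 51 = 0b0000110011
  top 3 bits -> l1_idx = 0
  next 2 bits -> l2_idx = 1
  bottom 5 bits -> offset = 19

Answer: 0 1 19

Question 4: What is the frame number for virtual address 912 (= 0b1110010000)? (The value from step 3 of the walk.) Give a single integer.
vaddr = 912: l1_idx=7, l2_idx=0
L1[7] = 2; L2[2][0] = 83

Answer: 83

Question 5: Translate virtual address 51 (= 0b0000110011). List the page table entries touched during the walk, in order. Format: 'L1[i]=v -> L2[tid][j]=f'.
vaddr = 51 = 0b0000110011
Split: l1_idx=0, l2_idx=1, offset=19

Answer: L1[0]=3 -> L2[3][1]=88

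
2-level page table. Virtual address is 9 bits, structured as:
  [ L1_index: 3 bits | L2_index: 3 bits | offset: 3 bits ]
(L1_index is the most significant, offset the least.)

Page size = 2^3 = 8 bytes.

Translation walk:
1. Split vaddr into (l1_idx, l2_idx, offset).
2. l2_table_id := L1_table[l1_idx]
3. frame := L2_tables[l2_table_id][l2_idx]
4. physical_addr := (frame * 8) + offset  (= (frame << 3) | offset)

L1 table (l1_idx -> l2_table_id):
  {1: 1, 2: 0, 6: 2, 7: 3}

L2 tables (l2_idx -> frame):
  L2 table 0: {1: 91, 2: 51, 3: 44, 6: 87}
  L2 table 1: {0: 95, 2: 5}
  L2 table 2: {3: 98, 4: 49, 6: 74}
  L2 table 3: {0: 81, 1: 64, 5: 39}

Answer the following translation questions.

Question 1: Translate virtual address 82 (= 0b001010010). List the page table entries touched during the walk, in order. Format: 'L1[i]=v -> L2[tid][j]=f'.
vaddr = 82 = 0b001010010
Split: l1_idx=1, l2_idx=2, offset=2

Answer: L1[1]=1 -> L2[1][2]=5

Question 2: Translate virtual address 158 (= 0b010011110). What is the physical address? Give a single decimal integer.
vaddr = 158 = 0b010011110
Split: l1_idx=2, l2_idx=3, offset=6
L1[2] = 0
L2[0][3] = 44
paddr = 44 * 8 + 6 = 358

Answer: 358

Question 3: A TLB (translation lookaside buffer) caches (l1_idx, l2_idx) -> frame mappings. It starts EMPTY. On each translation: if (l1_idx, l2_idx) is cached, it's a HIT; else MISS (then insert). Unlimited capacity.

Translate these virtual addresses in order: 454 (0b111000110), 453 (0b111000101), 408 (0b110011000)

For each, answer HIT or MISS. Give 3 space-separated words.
vaddr=454: (7,0) not in TLB -> MISS, insert
vaddr=453: (7,0) in TLB -> HIT
vaddr=408: (6,3) not in TLB -> MISS, insert

Answer: MISS HIT MISS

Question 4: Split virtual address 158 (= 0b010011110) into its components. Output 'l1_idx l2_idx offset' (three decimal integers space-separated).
Answer: 2 3 6

Derivation:
vaddr = 158 = 0b010011110
  top 3 bits -> l1_idx = 2
  next 3 bits -> l2_idx = 3
  bottom 3 bits -> offset = 6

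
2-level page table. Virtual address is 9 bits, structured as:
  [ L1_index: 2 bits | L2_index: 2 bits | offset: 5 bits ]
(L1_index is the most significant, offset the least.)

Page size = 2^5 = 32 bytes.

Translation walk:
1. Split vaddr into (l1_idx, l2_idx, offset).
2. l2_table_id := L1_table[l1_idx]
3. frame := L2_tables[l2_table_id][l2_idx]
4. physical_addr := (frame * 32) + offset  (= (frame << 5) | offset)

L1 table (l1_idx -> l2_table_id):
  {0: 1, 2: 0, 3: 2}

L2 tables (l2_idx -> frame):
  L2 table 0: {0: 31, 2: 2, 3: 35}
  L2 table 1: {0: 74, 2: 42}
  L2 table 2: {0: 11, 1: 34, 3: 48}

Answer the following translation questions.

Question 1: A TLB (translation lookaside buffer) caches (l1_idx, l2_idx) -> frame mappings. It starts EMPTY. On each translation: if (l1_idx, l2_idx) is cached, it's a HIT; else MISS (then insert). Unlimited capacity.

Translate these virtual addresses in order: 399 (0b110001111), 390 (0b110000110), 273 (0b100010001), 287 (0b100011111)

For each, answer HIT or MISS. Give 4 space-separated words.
vaddr=399: (3,0) not in TLB -> MISS, insert
vaddr=390: (3,0) in TLB -> HIT
vaddr=273: (2,0) not in TLB -> MISS, insert
vaddr=287: (2,0) in TLB -> HIT

Answer: MISS HIT MISS HIT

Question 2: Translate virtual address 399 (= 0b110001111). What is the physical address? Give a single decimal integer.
Answer: 367

Derivation:
vaddr = 399 = 0b110001111
Split: l1_idx=3, l2_idx=0, offset=15
L1[3] = 2
L2[2][0] = 11
paddr = 11 * 32 + 15 = 367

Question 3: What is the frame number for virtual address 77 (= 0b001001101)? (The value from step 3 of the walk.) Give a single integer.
Answer: 42

Derivation:
vaddr = 77: l1_idx=0, l2_idx=2
L1[0] = 1; L2[1][2] = 42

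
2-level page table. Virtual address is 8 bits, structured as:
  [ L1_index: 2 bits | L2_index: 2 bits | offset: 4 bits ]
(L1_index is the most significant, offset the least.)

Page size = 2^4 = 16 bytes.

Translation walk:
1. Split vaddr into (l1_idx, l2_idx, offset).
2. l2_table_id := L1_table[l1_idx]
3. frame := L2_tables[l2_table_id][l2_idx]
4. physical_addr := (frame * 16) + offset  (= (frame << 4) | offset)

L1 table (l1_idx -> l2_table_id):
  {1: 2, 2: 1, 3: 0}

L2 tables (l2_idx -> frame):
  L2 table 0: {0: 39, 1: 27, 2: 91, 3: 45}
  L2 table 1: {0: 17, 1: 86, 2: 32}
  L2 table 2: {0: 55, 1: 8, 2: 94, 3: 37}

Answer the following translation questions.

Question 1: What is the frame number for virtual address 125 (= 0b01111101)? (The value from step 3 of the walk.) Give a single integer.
vaddr = 125: l1_idx=1, l2_idx=3
L1[1] = 2; L2[2][3] = 37

Answer: 37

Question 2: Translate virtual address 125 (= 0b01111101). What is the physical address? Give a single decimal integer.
vaddr = 125 = 0b01111101
Split: l1_idx=1, l2_idx=3, offset=13
L1[1] = 2
L2[2][3] = 37
paddr = 37 * 16 + 13 = 605

Answer: 605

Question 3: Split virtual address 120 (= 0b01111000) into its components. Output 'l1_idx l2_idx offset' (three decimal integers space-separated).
Answer: 1 3 8

Derivation:
vaddr = 120 = 0b01111000
  top 2 bits -> l1_idx = 1
  next 2 bits -> l2_idx = 3
  bottom 4 bits -> offset = 8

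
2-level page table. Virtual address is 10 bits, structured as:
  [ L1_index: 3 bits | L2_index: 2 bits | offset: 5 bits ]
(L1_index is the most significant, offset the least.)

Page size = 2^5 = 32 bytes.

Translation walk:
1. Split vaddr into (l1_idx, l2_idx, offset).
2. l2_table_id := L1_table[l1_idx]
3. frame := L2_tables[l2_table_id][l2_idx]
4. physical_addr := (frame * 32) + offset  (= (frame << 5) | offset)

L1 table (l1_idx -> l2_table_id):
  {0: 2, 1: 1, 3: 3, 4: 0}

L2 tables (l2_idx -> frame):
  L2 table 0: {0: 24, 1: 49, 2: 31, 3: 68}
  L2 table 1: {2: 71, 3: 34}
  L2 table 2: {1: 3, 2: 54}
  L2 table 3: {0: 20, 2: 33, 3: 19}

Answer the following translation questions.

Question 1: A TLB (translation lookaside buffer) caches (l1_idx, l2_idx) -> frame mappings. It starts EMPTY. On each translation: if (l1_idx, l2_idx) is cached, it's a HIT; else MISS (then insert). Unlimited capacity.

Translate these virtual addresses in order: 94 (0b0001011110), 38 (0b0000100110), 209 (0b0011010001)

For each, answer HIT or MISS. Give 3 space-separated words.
Answer: MISS MISS MISS

Derivation:
vaddr=94: (0,2) not in TLB -> MISS, insert
vaddr=38: (0,1) not in TLB -> MISS, insert
vaddr=209: (1,2) not in TLB -> MISS, insert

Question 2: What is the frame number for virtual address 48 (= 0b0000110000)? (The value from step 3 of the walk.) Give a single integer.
Answer: 3

Derivation:
vaddr = 48: l1_idx=0, l2_idx=1
L1[0] = 2; L2[2][1] = 3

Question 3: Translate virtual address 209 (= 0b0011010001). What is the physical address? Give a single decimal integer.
vaddr = 209 = 0b0011010001
Split: l1_idx=1, l2_idx=2, offset=17
L1[1] = 1
L2[1][2] = 71
paddr = 71 * 32 + 17 = 2289

Answer: 2289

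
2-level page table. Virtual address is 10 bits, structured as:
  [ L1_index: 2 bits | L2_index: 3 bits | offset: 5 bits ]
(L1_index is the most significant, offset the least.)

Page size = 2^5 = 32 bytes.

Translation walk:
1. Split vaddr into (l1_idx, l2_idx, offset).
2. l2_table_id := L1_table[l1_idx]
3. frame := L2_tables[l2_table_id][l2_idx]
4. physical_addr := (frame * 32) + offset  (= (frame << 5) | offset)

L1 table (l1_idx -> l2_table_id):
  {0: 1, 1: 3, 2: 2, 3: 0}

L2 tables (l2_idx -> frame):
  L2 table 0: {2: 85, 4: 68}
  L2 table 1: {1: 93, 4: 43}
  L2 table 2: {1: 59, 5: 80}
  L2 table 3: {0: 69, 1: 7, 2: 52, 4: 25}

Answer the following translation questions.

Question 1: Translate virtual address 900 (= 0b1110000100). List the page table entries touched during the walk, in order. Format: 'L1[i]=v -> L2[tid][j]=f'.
vaddr = 900 = 0b1110000100
Split: l1_idx=3, l2_idx=4, offset=4

Answer: L1[3]=0 -> L2[0][4]=68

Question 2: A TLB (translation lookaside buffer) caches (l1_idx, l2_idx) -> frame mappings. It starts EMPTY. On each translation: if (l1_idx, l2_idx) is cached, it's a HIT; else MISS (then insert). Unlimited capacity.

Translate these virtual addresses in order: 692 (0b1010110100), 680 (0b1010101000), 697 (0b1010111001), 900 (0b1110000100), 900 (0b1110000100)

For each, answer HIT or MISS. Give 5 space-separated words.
vaddr=692: (2,5) not in TLB -> MISS, insert
vaddr=680: (2,5) in TLB -> HIT
vaddr=697: (2,5) in TLB -> HIT
vaddr=900: (3,4) not in TLB -> MISS, insert
vaddr=900: (3,4) in TLB -> HIT

Answer: MISS HIT HIT MISS HIT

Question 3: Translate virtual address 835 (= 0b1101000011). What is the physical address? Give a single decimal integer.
Answer: 2723

Derivation:
vaddr = 835 = 0b1101000011
Split: l1_idx=3, l2_idx=2, offset=3
L1[3] = 0
L2[0][2] = 85
paddr = 85 * 32 + 3 = 2723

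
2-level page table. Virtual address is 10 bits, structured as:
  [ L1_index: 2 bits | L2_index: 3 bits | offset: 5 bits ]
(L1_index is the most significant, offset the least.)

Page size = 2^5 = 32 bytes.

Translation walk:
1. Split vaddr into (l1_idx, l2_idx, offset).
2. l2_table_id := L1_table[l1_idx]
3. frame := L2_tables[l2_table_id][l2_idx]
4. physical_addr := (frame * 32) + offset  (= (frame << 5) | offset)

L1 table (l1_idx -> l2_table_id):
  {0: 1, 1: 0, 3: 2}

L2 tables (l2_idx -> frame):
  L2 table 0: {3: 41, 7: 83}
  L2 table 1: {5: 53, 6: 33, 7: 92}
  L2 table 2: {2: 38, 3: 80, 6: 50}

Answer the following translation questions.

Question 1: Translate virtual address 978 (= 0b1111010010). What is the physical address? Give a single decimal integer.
Answer: 1618

Derivation:
vaddr = 978 = 0b1111010010
Split: l1_idx=3, l2_idx=6, offset=18
L1[3] = 2
L2[2][6] = 50
paddr = 50 * 32 + 18 = 1618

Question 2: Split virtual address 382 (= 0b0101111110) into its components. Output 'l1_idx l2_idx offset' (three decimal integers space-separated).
vaddr = 382 = 0b0101111110
  top 2 bits -> l1_idx = 1
  next 3 bits -> l2_idx = 3
  bottom 5 bits -> offset = 30

Answer: 1 3 30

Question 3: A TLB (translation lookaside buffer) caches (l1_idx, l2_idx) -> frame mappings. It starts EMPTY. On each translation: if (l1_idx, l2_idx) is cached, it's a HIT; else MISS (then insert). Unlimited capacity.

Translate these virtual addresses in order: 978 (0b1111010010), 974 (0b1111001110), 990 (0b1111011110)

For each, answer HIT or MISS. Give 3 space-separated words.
Answer: MISS HIT HIT

Derivation:
vaddr=978: (3,6) not in TLB -> MISS, insert
vaddr=974: (3,6) in TLB -> HIT
vaddr=990: (3,6) in TLB -> HIT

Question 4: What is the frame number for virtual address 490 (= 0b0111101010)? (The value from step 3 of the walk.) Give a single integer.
vaddr = 490: l1_idx=1, l2_idx=7
L1[1] = 0; L2[0][7] = 83

Answer: 83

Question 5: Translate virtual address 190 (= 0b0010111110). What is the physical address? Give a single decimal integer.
vaddr = 190 = 0b0010111110
Split: l1_idx=0, l2_idx=5, offset=30
L1[0] = 1
L2[1][5] = 53
paddr = 53 * 32 + 30 = 1726

Answer: 1726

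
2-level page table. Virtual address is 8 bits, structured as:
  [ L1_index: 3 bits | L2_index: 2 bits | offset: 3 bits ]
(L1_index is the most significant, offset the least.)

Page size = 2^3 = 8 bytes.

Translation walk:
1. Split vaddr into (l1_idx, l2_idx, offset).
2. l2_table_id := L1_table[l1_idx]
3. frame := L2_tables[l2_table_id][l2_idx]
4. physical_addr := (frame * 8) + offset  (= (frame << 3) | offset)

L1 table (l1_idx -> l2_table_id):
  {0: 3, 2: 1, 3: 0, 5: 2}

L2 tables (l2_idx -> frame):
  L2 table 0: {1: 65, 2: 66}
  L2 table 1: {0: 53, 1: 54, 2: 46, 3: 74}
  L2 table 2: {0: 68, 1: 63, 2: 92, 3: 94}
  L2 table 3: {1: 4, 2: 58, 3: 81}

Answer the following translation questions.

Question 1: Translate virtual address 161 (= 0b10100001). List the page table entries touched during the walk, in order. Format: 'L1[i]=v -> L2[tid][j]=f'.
Answer: L1[5]=2 -> L2[2][0]=68

Derivation:
vaddr = 161 = 0b10100001
Split: l1_idx=5, l2_idx=0, offset=1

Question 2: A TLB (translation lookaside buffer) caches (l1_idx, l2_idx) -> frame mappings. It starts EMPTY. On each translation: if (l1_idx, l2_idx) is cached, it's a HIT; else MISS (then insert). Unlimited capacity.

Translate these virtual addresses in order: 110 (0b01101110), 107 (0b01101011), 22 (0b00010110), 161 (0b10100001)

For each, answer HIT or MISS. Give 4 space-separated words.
vaddr=110: (3,1) not in TLB -> MISS, insert
vaddr=107: (3,1) in TLB -> HIT
vaddr=22: (0,2) not in TLB -> MISS, insert
vaddr=161: (5,0) not in TLB -> MISS, insert

Answer: MISS HIT MISS MISS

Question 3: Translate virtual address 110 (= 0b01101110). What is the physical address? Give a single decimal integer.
vaddr = 110 = 0b01101110
Split: l1_idx=3, l2_idx=1, offset=6
L1[3] = 0
L2[0][1] = 65
paddr = 65 * 8 + 6 = 526

Answer: 526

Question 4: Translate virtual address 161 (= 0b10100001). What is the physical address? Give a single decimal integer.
vaddr = 161 = 0b10100001
Split: l1_idx=5, l2_idx=0, offset=1
L1[5] = 2
L2[2][0] = 68
paddr = 68 * 8 + 1 = 545

Answer: 545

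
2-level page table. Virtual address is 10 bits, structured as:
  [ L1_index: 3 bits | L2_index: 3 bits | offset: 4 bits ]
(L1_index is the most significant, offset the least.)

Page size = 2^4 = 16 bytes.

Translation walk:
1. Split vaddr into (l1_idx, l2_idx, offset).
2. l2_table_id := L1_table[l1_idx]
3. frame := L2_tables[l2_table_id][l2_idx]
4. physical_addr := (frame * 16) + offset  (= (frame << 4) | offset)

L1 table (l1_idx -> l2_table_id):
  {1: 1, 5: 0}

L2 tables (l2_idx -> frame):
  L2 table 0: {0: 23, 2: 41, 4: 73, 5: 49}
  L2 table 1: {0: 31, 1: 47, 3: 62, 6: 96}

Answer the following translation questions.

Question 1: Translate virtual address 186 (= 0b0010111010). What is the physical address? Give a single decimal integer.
vaddr = 186 = 0b0010111010
Split: l1_idx=1, l2_idx=3, offset=10
L1[1] = 1
L2[1][3] = 62
paddr = 62 * 16 + 10 = 1002

Answer: 1002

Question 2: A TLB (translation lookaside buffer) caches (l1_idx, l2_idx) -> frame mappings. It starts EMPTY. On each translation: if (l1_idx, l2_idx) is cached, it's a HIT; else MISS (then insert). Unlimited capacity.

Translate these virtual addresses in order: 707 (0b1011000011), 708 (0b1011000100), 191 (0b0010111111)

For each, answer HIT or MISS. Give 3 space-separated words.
vaddr=707: (5,4) not in TLB -> MISS, insert
vaddr=708: (5,4) in TLB -> HIT
vaddr=191: (1,3) not in TLB -> MISS, insert

Answer: MISS HIT MISS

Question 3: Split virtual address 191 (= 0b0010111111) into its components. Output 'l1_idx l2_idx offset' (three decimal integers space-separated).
Answer: 1 3 15

Derivation:
vaddr = 191 = 0b0010111111
  top 3 bits -> l1_idx = 1
  next 3 bits -> l2_idx = 3
  bottom 4 bits -> offset = 15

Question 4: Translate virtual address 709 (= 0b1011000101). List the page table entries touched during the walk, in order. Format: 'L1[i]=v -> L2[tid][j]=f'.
Answer: L1[5]=0 -> L2[0][4]=73

Derivation:
vaddr = 709 = 0b1011000101
Split: l1_idx=5, l2_idx=4, offset=5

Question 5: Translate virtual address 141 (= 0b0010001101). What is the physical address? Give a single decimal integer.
Answer: 509

Derivation:
vaddr = 141 = 0b0010001101
Split: l1_idx=1, l2_idx=0, offset=13
L1[1] = 1
L2[1][0] = 31
paddr = 31 * 16 + 13 = 509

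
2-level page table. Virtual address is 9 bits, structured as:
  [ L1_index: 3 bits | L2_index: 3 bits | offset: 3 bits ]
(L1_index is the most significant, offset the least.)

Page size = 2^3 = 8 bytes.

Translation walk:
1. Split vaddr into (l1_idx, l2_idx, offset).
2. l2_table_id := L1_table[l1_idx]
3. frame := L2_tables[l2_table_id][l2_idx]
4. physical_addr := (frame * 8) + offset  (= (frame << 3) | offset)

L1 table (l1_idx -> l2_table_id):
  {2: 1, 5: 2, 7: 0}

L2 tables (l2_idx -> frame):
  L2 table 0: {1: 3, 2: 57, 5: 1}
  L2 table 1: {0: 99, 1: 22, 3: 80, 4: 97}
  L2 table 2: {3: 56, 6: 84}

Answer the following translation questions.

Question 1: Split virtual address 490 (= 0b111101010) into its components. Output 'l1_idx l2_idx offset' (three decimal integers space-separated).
vaddr = 490 = 0b111101010
  top 3 bits -> l1_idx = 7
  next 3 bits -> l2_idx = 5
  bottom 3 bits -> offset = 2

Answer: 7 5 2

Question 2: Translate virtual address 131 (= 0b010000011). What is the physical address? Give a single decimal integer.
vaddr = 131 = 0b010000011
Split: l1_idx=2, l2_idx=0, offset=3
L1[2] = 1
L2[1][0] = 99
paddr = 99 * 8 + 3 = 795

Answer: 795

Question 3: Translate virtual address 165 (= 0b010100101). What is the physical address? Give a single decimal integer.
vaddr = 165 = 0b010100101
Split: l1_idx=2, l2_idx=4, offset=5
L1[2] = 1
L2[1][4] = 97
paddr = 97 * 8 + 5 = 781

Answer: 781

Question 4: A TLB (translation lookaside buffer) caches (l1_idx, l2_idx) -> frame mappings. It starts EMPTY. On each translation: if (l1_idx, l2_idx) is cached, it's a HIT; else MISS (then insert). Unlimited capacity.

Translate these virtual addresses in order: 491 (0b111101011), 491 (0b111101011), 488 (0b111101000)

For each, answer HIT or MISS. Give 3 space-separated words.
Answer: MISS HIT HIT

Derivation:
vaddr=491: (7,5) not in TLB -> MISS, insert
vaddr=491: (7,5) in TLB -> HIT
vaddr=488: (7,5) in TLB -> HIT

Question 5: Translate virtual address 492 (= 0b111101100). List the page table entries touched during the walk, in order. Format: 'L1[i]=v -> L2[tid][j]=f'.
vaddr = 492 = 0b111101100
Split: l1_idx=7, l2_idx=5, offset=4

Answer: L1[7]=0 -> L2[0][5]=1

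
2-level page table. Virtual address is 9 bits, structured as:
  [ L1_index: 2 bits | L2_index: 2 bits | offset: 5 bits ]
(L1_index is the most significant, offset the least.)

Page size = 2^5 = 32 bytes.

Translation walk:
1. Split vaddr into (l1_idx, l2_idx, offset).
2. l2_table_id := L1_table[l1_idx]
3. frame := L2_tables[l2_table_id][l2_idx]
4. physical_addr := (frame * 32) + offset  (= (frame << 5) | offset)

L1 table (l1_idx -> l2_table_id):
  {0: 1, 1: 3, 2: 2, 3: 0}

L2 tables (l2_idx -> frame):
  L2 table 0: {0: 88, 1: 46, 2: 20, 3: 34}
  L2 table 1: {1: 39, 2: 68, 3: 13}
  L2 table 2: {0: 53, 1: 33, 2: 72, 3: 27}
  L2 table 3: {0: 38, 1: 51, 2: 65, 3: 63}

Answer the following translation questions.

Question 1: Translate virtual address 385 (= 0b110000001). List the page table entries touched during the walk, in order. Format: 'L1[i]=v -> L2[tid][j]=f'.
Answer: L1[3]=0 -> L2[0][0]=88

Derivation:
vaddr = 385 = 0b110000001
Split: l1_idx=3, l2_idx=0, offset=1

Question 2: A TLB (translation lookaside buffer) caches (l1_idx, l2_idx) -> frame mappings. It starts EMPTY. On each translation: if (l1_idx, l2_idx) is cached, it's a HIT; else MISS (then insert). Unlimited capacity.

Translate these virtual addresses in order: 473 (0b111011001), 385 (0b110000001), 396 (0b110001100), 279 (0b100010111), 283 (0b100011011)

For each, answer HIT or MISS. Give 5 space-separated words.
vaddr=473: (3,2) not in TLB -> MISS, insert
vaddr=385: (3,0) not in TLB -> MISS, insert
vaddr=396: (3,0) in TLB -> HIT
vaddr=279: (2,0) not in TLB -> MISS, insert
vaddr=283: (2,0) in TLB -> HIT

Answer: MISS MISS HIT MISS HIT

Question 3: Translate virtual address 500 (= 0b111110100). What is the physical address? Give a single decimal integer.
vaddr = 500 = 0b111110100
Split: l1_idx=3, l2_idx=3, offset=20
L1[3] = 0
L2[0][3] = 34
paddr = 34 * 32 + 20 = 1108

Answer: 1108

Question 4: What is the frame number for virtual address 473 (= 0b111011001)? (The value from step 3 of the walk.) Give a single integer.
vaddr = 473: l1_idx=3, l2_idx=2
L1[3] = 0; L2[0][2] = 20

Answer: 20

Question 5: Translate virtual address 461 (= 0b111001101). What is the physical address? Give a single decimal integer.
vaddr = 461 = 0b111001101
Split: l1_idx=3, l2_idx=2, offset=13
L1[3] = 0
L2[0][2] = 20
paddr = 20 * 32 + 13 = 653

Answer: 653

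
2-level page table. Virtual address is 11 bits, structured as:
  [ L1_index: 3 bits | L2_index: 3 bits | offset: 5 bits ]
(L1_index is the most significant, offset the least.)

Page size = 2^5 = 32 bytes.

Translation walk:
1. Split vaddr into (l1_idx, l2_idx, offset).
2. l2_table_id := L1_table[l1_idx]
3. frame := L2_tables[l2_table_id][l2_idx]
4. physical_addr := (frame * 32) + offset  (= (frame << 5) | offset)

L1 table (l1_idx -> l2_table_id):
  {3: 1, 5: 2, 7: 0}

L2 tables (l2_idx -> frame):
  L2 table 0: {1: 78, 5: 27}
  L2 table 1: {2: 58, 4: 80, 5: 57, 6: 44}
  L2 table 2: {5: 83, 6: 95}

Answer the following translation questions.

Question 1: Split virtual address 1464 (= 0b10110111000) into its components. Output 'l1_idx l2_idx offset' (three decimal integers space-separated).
vaddr = 1464 = 0b10110111000
  top 3 bits -> l1_idx = 5
  next 3 bits -> l2_idx = 5
  bottom 5 bits -> offset = 24

Answer: 5 5 24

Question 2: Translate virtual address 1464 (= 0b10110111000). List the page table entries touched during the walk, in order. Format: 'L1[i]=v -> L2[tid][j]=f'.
Answer: L1[5]=2 -> L2[2][5]=83

Derivation:
vaddr = 1464 = 0b10110111000
Split: l1_idx=5, l2_idx=5, offset=24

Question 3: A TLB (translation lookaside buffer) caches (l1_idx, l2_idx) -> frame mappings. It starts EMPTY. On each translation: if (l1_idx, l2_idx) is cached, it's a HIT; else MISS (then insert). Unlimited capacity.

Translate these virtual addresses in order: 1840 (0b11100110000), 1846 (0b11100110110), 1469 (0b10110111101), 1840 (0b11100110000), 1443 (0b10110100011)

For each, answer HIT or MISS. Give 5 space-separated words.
Answer: MISS HIT MISS HIT HIT

Derivation:
vaddr=1840: (7,1) not in TLB -> MISS, insert
vaddr=1846: (7,1) in TLB -> HIT
vaddr=1469: (5,5) not in TLB -> MISS, insert
vaddr=1840: (7,1) in TLB -> HIT
vaddr=1443: (5,5) in TLB -> HIT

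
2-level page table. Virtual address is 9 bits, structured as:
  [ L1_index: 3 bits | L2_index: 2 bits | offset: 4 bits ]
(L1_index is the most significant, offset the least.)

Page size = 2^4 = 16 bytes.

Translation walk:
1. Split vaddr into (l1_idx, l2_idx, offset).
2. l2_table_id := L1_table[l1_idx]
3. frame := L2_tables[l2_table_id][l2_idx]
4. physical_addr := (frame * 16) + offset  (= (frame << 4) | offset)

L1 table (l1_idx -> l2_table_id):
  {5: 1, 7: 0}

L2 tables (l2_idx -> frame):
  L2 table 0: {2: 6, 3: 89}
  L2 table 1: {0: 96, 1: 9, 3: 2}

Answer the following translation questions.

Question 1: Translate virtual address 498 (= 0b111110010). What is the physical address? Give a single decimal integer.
Answer: 1426

Derivation:
vaddr = 498 = 0b111110010
Split: l1_idx=7, l2_idx=3, offset=2
L1[7] = 0
L2[0][3] = 89
paddr = 89 * 16 + 2 = 1426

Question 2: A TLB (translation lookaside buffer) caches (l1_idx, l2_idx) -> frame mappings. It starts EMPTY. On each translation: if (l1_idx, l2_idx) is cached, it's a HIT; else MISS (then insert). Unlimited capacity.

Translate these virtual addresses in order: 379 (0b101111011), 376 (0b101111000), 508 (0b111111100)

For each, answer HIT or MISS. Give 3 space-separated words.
vaddr=379: (5,3) not in TLB -> MISS, insert
vaddr=376: (5,3) in TLB -> HIT
vaddr=508: (7,3) not in TLB -> MISS, insert

Answer: MISS HIT MISS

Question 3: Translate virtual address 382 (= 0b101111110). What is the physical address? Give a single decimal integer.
vaddr = 382 = 0b101111110
Split: l1_idx=5, l2_idx=3, offset=14
L1[5] = 1
L2[1][3] = 2
paddr = 2 * 16 + 14 = 46

Answer: 46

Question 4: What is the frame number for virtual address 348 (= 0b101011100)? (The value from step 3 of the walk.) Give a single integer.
vaddr = 348: l1_idx=5, l2_idx=1
L1[5] = 1; L2[1][1] = 9

Answer: 9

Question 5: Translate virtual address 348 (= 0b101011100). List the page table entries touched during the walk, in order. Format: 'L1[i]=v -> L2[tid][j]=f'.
vaddr = 348 = 0b101011100
Split: l1_idx=5, l2_idx=1, offset=12

Answer: L1[5]=1 -> L2[1][1]=9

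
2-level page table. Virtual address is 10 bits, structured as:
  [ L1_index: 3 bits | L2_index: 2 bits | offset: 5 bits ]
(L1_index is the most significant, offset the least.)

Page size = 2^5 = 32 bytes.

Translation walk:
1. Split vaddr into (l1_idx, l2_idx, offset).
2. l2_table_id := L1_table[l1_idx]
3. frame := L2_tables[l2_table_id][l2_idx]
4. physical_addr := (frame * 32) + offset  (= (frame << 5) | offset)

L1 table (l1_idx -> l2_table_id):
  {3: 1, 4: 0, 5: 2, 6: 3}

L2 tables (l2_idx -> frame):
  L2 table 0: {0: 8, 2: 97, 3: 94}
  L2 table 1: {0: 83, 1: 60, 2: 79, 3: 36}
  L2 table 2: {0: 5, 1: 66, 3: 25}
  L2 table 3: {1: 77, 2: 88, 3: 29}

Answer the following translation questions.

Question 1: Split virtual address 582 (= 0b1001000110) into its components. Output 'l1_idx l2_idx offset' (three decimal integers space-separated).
Answer: 4 2 6

Derivation:
vaddr = 582 = 0b1001000110
  top 3 bits -> l1_idx = 4
  next 2 bits -> l2_idx = 2
  bottom 5 bits -> offset = 6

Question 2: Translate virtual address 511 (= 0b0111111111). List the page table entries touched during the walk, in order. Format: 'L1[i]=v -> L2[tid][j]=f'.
Answer: L1[3]=1 -> L2[1][3]=36

Derivation:
vaddr = 511 = 0b0111111111
Split: l1_idx=3, l2_idx=3, offset=31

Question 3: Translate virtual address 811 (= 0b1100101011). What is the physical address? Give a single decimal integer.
vaddr = 811 = 0b1100101011
Split: l1_idx=6, l2_idx=1, offset=11
L1[6] = 3
L2[3][1] = 77
paddr = 77 * 32 + 11 = 2475

Answer: 2475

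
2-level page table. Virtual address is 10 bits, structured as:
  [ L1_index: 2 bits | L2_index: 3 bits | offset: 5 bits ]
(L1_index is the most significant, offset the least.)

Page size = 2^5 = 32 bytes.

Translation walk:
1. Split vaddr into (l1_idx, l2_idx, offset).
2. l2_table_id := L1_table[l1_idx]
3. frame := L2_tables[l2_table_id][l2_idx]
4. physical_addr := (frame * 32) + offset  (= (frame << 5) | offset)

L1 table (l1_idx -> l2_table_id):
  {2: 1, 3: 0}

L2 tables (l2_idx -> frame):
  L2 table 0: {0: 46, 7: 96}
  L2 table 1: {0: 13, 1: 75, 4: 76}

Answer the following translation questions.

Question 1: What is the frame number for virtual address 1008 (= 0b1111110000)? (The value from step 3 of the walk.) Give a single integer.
Answer: 96

Derivation:
vaddr = 1008: l1_idx=3, l2_idx=7
L1[3] = 0; L2[0][7] = 96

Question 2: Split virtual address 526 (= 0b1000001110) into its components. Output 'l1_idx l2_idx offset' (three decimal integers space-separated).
Answer: 2 0 14

Derivation:
vaddr = 526 = 0b1000001110
  top 2 bits -> l1_idx = 2
  next 3 bits -> l2_idx = 0
  bottom 5 bits -> offset = 14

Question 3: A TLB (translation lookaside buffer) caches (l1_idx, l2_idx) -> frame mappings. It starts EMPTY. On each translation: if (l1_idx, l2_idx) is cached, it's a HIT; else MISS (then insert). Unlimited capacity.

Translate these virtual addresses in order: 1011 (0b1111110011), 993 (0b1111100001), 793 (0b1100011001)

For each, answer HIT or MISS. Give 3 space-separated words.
vaddr=1011: (3,7) not in TLB -> MISS, insert
vaddr=993: (3,7) in TLB -> HIT
vaddr=793: (3,0) not in TLB -> MISS, insert

Answer: MISS HIT MISS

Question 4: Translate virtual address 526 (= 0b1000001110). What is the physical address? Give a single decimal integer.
vaddr = 526 = 0b1000001110
Split: l1_idx=2, l2_idx=0, offset=14
L1[2] = 1
L2[1][0] = 13
paddr = 13 * 32 + 14 = 430

Answer: 430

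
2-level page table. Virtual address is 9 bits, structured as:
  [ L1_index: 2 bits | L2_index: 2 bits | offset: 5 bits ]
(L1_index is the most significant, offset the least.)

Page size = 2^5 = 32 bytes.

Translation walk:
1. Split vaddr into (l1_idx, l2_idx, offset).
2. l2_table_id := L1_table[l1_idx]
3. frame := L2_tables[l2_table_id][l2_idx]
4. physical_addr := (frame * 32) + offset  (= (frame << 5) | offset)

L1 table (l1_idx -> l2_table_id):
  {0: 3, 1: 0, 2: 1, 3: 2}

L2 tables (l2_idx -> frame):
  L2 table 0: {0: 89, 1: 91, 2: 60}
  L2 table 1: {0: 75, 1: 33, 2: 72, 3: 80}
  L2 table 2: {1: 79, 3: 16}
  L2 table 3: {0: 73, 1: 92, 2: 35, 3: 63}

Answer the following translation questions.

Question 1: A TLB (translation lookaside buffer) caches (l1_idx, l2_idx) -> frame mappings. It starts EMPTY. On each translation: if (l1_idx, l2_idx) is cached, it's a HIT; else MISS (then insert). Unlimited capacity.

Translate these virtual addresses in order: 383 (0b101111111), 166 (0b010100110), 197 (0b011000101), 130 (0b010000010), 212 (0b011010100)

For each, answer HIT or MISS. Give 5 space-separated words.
Answer: MISS MISS MISS MISS HIT

Derivation:
vaddr=383: (2,3) not in TLB -> MISS, insert
vaddr=166: (1,1) not in TLB -> MISS, insert
vaddr=197: (1,2) not in TLB -> MISS, insert
vaddr=130: (1,0) not in TLB -> MISS, insert
vaddr=212: (1,2) in TLB -> HIT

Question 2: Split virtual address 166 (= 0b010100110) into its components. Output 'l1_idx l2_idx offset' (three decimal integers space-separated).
Answer: 1 1 6

Derivation:
vaddr = 166 = 0b010100110
  top 2 bits -> l1_idx = 1
  next 2 bits -> l2_idx = 1
  bottom 5 bits -> offset = 6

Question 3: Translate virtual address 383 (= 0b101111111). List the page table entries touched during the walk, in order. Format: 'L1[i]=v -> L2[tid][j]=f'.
Answer: L1[2]=1 -> L2[1][3]=80

Derivation:
vaddr = 383 = 0b101111111
Split: l1_idx=2, l2_idx=3, offset=31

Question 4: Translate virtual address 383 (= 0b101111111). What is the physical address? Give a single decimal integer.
Answer: 2591

Derivation:
vaddr = 383 = 0b101111111
Split: l1_idx=2, l2_idx=3, offset=31
L1[2] = 1
L2[1][3] = 80
paddr = 80 * 32 + 31 = 2591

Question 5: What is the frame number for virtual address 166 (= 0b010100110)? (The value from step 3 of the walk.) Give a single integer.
vaddr = 166: l1_idx=1, l2_idx=1
L1[1] = 0; L2[0][1] = 91

Answer: 91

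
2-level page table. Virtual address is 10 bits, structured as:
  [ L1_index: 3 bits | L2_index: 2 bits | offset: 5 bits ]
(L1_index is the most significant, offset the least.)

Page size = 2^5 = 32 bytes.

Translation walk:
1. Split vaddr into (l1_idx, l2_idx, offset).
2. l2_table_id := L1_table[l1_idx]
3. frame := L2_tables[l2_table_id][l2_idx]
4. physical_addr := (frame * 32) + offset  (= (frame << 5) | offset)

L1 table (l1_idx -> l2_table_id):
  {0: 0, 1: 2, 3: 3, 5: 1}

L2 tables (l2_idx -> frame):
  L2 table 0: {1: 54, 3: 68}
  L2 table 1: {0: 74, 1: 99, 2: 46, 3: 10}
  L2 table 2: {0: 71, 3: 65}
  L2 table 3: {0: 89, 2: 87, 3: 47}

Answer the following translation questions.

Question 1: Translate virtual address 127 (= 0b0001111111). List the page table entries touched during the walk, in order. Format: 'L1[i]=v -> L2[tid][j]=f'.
vaddr = 127 = 0b0001111111
Split: l1_idx=0, l2_idx=3, offset=31

Answer: L1[0]=0 -> L2[0][3]=68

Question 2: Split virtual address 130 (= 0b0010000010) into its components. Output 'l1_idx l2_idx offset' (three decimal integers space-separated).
vaddr = 130 = 0b0010000010
  top 3 bits -> l1_idx = 1
  next 2 bits -> l2_idx = 0
  bottom 5 bits -> offset = 2

Answer: 1 0 2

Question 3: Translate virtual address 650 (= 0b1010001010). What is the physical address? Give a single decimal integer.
Answer: 2378

Derivation:
vaddr = 650 = 0b1010001010
Split: l1_idx=5, l2_idx=0, offset=10
L1[5] = 1
L2[1][0] = 74
paddr = 74 * 32 + 10 = 2378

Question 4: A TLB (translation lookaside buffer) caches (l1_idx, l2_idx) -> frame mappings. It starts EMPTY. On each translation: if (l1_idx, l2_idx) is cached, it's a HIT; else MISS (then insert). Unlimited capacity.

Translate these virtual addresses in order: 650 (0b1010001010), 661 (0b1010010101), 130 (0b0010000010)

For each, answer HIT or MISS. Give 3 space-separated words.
vaddr=650: (5,0) not in TLB -> MISS, insert
vaddr=661: (5,0) in TLB -> HIT
vaddr=130: (1,0) not in TLB -> MISS, insert

Answer: MISS HIT MISS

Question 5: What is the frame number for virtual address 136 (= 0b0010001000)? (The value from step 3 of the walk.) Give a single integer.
Answer: 71

Derivation:
vaddr = 136: l1_idx=1, l2_idx=0
L1[1] = 2; L2[2][0] = 71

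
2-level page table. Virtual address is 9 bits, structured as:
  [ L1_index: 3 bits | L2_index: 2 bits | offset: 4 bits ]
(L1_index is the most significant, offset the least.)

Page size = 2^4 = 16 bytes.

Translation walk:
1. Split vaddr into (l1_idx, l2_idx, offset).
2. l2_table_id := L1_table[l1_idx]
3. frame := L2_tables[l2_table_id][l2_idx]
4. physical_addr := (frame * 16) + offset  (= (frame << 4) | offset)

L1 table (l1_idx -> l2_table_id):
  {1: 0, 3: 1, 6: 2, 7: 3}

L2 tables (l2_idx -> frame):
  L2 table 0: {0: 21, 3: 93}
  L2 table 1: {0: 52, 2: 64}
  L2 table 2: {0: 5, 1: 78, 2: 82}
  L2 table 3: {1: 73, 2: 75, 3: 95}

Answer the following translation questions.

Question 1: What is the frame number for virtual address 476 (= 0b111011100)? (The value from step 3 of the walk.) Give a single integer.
vaddr = 476: l1_idx=7, l2_idx=1
L1[7] = 3; L2[3][1] = 73

Answer: 73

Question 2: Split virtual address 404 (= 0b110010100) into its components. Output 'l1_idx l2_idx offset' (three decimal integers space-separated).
Answer: 6 1 4

Derivation:
vaddr = 404 = 0b110010100
  top 3 bits -> l1_idx = 6
  next 2 bits -> l2_idx = 1
  bottom 4 bits -> offset = 4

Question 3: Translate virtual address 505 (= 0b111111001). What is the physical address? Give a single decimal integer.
Answer: 1529

Derivation:
vaddr = 505 = 0b111111001
Split: l1_idx=7, l2_idx=3, offset=9
L1[7] = 3
L2[3][3] = 95
paddr = 95 * 16 + 9 = 1529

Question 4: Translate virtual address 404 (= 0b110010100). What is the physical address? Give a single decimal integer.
vaddr = 404 = 0b110010100
Split: l1_idx=6, l2_idx=1, offset=4
L1[6] = 2
L2[2][1] = 78
paddr = 78 * 16 + 4 = 1252

Answer: 1252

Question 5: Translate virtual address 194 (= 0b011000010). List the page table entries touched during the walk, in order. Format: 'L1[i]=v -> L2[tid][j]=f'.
vaddr = 194 = 0b011000010
Split: l1_idx=3, l2_idx=0, offset=2

Answer: L1[3]=1 -> L2[1][0]=52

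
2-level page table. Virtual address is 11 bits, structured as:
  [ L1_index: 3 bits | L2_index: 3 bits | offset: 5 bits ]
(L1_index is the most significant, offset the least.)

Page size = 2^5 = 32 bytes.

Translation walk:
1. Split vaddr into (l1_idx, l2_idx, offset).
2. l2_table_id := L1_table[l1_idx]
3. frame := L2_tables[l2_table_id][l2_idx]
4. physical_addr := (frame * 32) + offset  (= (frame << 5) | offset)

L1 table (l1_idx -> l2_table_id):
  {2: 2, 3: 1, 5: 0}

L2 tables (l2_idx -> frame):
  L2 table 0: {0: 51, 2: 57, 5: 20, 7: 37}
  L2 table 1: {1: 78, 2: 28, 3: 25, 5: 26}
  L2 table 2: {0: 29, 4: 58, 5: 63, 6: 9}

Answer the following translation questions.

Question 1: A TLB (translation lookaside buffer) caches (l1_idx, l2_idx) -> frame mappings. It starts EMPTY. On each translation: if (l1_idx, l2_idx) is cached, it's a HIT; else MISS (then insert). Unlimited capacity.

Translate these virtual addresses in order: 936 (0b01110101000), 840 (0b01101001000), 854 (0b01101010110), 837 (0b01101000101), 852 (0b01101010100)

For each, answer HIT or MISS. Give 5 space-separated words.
vaddr=936: (3,5) not in TLB -> MISS, insert
vaddr=840: (3,2) not in TLB -> MISS, insert
vaddr=854: (3,2) in TLB -> HIT
vaddr=837: (3,2) in TLB -> HIT
vaddr=852: (3,2) in TLB -> HIT

Answer: MISS MISS HIT HIT HIT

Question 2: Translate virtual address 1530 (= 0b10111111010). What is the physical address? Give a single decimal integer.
Answer: 1210

Derivation:
vaddr = 1530 = 0b10111111010
Split: l1_idx=5, l2_idx=7, offset=26
L1[5] = 0
L2[0][7] = 37
paddr = 37 * 32 + 26 = 1210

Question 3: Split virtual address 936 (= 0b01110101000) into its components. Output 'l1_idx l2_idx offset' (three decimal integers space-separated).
Answer: 3 5 8

Derivation:
vaddr = 936 = 0b01110101000
  top 3 bits -> l1_idx = 3
  next 3 bits -> l2_idx = 5
  bottom 5 bits -> offset = 8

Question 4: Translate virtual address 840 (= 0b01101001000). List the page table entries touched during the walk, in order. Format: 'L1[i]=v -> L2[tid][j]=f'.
vaddr = 840 = 0b01101001000
Split: l1_idx=3, l2_idx=2, offset=8

Answer: L1[3]=1 -> L2[1][2]=28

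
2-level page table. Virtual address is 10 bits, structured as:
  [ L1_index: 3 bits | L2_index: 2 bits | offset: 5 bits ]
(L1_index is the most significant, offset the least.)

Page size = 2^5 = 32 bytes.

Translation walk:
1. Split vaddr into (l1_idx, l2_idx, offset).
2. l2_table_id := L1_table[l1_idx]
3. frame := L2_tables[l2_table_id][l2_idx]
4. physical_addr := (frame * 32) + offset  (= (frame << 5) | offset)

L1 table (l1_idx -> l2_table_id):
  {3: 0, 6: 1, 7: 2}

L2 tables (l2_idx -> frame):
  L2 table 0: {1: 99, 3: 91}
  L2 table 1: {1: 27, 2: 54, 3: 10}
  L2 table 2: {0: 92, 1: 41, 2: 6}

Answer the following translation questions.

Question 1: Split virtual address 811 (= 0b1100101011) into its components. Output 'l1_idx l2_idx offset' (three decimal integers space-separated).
Answer: 6 1 11

Derivation:
vaddr = 811 = 0b1100101011
  top 3 bits -> l1_idx = 6
  next 2 bits -> l2_idx = 1
  bottom 5 bits -> offset = 11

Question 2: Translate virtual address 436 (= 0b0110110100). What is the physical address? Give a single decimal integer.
vaddr = 436 = 0b0110110100
Split: l1_idx=3, l2_idx=1, offset=20
L1[3] = 0
L2[0][1] = 99
paddr = 99 * 32 + 20 = 3188

Answer: 3188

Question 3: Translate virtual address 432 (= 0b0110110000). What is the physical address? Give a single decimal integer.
Answer: 3184

Derivation:
vaddr = 432 = 0b0110110000
Split: l1_idx=3, l2_idx=1, offset=16
L1[3] = 0
L2[0][1] = 99
paddr = 99 * 32 + 16 = 3184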